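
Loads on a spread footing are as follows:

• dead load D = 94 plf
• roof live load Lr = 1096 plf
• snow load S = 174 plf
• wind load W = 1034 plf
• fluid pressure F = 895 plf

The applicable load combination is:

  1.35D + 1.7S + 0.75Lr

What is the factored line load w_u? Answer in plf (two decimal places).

1.35(94) + 1.7(174) + 0.75(1096) = 126.90 + 295.80 + 822.00 = 1244.70
w_u = 1244.70 plf.

1244.70 plf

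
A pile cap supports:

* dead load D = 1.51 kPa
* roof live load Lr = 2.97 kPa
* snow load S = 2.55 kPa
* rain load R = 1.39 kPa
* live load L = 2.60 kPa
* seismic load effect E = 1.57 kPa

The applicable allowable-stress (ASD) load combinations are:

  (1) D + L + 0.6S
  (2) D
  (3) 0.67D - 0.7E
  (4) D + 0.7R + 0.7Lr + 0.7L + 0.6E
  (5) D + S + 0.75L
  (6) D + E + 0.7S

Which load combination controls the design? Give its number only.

Combination 4

(1) 1.0(1.51) + 1.0(2.60) + 0.6(2.55) = 5.64
(2) 1.0(1.51) = 1.51
(3) 0.67(1.51) - 0.7(1.57) = -0.09
(4) 1.0(1.51) + 0.7(1.39) + 0.7(2.97) + 0.7(2.60) + 0.6(1.57) = 7.32
(5) 1.0(1.51) + 1.0(2.55) + 0.75(2.60) = 6.01
(6) 1.0(1.51) + 1.0(1.57) + 0.7(2.55) = 4.87
The largest value is 7.32 kPa from combination 4.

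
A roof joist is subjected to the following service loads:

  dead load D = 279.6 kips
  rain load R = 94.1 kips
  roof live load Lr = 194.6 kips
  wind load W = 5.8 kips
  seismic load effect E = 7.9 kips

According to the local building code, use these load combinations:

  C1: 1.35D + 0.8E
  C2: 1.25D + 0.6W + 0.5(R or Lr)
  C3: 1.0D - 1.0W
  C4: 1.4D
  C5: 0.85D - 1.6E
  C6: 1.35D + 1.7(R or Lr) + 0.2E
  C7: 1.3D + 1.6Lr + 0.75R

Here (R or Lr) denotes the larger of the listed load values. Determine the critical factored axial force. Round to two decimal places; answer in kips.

(R or Lr) → Lr = 194.6 kips.
C1: 1.35(279.6) + 0.8(7.9) = 377.46 + 6.32 = 383.78
C2: 1.25(279.6) + 0.6(5.8) + 0.5(194.6) = 349.50 + 3.48 + 97.30 = 450.28
C3: 1.0(279.6) - 1.0(5.8) = 279.60 - 5.80 = 273.80
C4: 1.4(279.6) = 391.44
C5: 0.85(279.6) - 1.6(7.9) = 237.66 - 12.64 = 225.02
C6: 1.35(279.6) + 1.7(194.6) + 0.2(7.9) = 377.46 + 330.82 + 1.58 = 709.86
C7: 1.3(279.6) + 1.6(194.6) + 0.75(94.1) = 363.48 + 311.36 + 70.58 = 745.42
The controlling combination is 7, giving 745.42 kips.

745.42 kips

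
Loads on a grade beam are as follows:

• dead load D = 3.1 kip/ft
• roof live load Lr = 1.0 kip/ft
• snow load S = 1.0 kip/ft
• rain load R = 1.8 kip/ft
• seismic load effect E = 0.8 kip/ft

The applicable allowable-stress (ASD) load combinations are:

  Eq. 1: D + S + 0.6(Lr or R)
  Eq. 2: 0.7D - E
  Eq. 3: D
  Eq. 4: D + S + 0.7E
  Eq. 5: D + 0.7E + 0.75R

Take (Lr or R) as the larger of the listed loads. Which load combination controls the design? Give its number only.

(Lr or R) → R = 1.8 kip/ft.
Eq. 1: 1.0(3.1) + 1.0(1.0) + 0.6(1.8) = 5.18
Eq. 2: 0.7(3.1) - 1.0(0.8) = 1.37
Eq. 3: 1.0(3.1) = 3.10
Eq. 4: 1.0(3.1) + 1.0(1.0) + 0.7(0.8) = 4.66
Eq. 5: 1.0(3.1) + 0.7(0.8) + 0.75(1.8) = 5.01
The largest value is 5.18 kip/ft from combination 1.

Combination 1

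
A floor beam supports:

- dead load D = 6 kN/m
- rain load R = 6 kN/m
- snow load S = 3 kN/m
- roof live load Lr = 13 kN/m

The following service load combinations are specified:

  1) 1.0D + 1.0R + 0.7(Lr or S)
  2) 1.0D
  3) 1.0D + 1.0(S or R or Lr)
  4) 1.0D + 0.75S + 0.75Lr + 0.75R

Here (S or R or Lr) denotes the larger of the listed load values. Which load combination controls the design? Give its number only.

(Lr or S) → Lr = 13 kN/m; (S or R or Lr) → Lr = 13 kN/m.
1) 1.0(6) + 1.0(6) + 0.7(13) = 21.1
2) 1.0(6) = 6.0
3) 1.0(6) + 1.0(13) = 19.0
4) 1.0(6) + 0.75(3) + 0.75(13) + 0.75(6) = 22.5
The largest value is 22.5 kN/m from combination 4.

Combination 4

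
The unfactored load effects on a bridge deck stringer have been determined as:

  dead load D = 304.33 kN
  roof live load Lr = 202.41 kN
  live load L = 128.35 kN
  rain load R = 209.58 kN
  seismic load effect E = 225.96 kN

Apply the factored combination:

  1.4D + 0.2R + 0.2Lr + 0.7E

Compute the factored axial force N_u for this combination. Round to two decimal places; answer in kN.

666.63 kN

1.4(304.33) + 0.2(209.58) + 0.2(202.41) + 0.7(225.96) = 666.63
N_u = 666.63 kN.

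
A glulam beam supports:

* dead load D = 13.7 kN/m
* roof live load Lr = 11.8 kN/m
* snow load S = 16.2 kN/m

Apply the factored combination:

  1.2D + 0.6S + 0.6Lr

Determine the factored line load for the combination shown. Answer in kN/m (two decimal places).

33.24 kN/m

1.2(13.7) + 0.6(16.2) + 0.6(11.8) = 33.24
w_u = 33.24 kN/m.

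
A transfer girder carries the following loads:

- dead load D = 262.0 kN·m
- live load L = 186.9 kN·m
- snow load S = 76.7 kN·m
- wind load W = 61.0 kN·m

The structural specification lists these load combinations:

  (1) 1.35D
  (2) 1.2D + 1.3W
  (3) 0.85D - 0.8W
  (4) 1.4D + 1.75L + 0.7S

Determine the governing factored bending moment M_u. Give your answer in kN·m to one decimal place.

747.6 kN·m

(1) 1.35(262.0) = 353.7
(2) 1.2(262.0) + 1.3(61.0) = 314.4 + 79.3 = 393.7
(3) 0.85(262.0) - 0.8(61.0) = 222.7 - 48.8 = 173.9
(4) 1.4(262.0) + 1.75(186.9) + 0.7(76.7) = 366.8 + 327.1 + 53.7 = 747.6
Maximum is from combination 4.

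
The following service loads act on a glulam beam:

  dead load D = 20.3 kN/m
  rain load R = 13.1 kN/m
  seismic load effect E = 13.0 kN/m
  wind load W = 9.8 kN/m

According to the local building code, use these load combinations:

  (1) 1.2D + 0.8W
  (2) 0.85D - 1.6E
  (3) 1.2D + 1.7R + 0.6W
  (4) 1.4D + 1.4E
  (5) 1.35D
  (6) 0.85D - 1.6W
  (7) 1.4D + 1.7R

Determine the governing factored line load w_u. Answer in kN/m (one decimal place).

(1) 1.2(20.3) + 0.8(9.8) = 24.4 + 7.8 = 32.2
(2) 0.85(20.3) - 1.6(13.0) = 17.3 - 20.8 = -3.5
(3) 1.2(20.3) + 1.7(13.1) + 0.6(9.8) = 52.5
(4) 1.4(20.3) + 1.4(13.0) = 28.4 + 18.2 = 46.6
(5) 1.35(20.3) = 27.4
(6) 0.85(20.3) - 1.6(9.8) = 17.3 - 15.7 = 1.6
(7) 1.4(20.3) + 1.7(13.1) = 28.4 + 22.3 = 50.7
Maximum is from combination 3.

52.5 kN/m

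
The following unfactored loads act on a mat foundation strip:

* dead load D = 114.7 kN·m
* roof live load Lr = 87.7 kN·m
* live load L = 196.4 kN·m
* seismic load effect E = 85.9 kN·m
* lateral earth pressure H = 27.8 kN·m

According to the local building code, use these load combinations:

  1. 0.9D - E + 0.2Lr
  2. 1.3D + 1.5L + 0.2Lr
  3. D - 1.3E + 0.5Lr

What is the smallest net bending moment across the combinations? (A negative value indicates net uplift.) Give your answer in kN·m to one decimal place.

34.9 kN·m

1. 0.9(114.7) - 1.0(85.9) + 0.2(87.7) = 34.9
2. 1.3(114.7) + 1.5(196.4) + 0.2(87.7) = 461.3
3. 1.0(114.7) - 1.3(85.9) + 0.5(87.7) = 114.7 - 111.7 + 43.9 = 46.9
Combination 1 gives the minimum: 34.9 kN·m.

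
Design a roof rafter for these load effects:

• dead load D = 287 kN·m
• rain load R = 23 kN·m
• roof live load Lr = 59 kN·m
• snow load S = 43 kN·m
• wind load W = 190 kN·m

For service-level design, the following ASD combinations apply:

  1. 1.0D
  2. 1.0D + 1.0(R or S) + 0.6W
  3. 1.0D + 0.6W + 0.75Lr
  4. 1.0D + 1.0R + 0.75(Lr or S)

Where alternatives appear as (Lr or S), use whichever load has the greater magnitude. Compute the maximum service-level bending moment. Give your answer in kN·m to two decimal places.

445.25 kN·m

(R or S) → S = 43 kN·m; (Lr or S) → Lr = 59 kN·m.
1. 1.0(287) = 287.00
2. 1.0(287) + 1.0(43) + 0.6(190) = 287.00 + 43.00 + 114.00 = 444.00
3. 1.0(287) + 0.6(190) + 0.75(59) = 287.00 + 114.00 + 44.25 = 445.25
4. 1.0(287) + 1.0(23) + 0.75(59) = 287.00 + 23.00 + 44.25 = 354.25
Maximum is from combination 3.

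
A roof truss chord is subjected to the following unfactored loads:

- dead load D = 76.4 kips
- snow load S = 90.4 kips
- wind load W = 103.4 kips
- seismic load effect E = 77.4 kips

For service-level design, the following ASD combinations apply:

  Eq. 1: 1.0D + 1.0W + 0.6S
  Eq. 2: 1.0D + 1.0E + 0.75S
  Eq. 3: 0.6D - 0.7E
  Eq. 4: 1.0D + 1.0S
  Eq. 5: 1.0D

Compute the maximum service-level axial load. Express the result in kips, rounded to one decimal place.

234.0 kips

Eq. 1: 1.0(76.4) + 1.0(103.4) + 0.6(90.4) = 76.4 + 103.4 + 54.2 = 234.0
Eq. 2: 1.0(76.4) + 1.0(77.4) + 0.75(90.4) = 76.4 + 77.4 + 67.8 = 221.6
Eq. 3: 0.6(76.4) - 0.7(77.4) = -8.3
Eq. 4: 1.0(76.4) + 1.0(90.4) = 76.4 + 90.4 = 166.8
Eq. 5: 1.0(76.4) = 76.4
Combination 1 governs: P = 234.0 kips.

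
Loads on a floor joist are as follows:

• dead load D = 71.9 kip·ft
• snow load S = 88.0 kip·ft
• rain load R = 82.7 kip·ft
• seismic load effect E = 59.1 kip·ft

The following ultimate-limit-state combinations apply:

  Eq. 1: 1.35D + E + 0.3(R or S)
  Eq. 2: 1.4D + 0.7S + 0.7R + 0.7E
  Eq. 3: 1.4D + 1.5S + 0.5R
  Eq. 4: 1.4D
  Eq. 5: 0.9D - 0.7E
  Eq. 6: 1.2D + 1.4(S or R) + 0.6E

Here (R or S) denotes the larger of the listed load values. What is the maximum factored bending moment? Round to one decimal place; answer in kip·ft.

274.0 kip·ft

(R or S) → S = 88.0 kip·ft; (S or R) → S = 88.0 kip·ft.
Eq. 1: 1.35(71.9) + 1.0(59.1) + 0.3(88.0) = 97.1 + 59.1 + 26.4 = 182.6
Eq. 2: 1.4(71.9) + 0.7(88.0) + 0.7(82.7) + 0.7(59.1) = 261.5
Eq. 3: 1.4(71.9) + 1.5(88.0) + 0.5(82.7) = 274.0
Eq. 4: 1.4(71.9) = 100.7
Eq. 5: 0.9(71.9) - 0.7(59.1) = 64.7 - 41.4 = 23.3
Eq. 6: 1.2(71.9) + 1.4(88.0) + 0.6(59.1) = 244.9
The controlling combination is 3, giving 274.0 kip·ft.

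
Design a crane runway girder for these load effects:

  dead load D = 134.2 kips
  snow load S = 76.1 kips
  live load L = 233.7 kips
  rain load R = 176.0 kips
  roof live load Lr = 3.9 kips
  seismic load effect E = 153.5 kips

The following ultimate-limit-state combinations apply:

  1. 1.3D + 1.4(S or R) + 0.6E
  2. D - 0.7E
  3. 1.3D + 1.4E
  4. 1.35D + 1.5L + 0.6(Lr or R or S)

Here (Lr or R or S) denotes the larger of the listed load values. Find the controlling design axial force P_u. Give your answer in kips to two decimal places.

(S or R) → R = 176.0 kips; (Lr or R or S) → R = 176.0 kips.
1. 1.3(134.2) + 1.4(176.0) + 0.6(153.5) = 174.46 + 246.40 + 92.10 = 512.96
2. 1.0(134.2) - 0.7(153.5) = 134.20 - 107.45 = 26.75
3. 1.3(134.2) + 1.4(153.5) = 174.46 + 214.90 = 389.36
4. 1.35(134.2) + 1.5(233.7) + 0.6(176.0) = 181.17 + 350.55 + 105.60 = 637.32
Maximum is from combination 4.

637.32 kips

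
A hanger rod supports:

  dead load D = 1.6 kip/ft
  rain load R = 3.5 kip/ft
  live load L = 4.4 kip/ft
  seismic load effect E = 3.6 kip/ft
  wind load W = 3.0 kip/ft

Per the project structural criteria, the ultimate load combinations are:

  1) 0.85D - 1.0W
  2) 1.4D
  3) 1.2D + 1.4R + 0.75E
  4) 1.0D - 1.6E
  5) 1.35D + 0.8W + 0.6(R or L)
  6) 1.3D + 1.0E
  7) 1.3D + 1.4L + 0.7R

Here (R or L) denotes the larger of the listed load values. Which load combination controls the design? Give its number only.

Combination 7

(R or L) → L = 4.4 kip/ft.
1) 0.85(1.6) - 1.0(3.0) = 1.36 - 3.00 = -1.64
2) 1.4(1.6) = 2.24
3) 1.2(1.6) + 1.4(3.5) + 0.75(3.6) = 1.92 + 4.90 + 2.70 = 9.52
4) 1.0(1.6) - 1.6(3.6) = 1.60 - 5.76 = -4.16
5) 1.35(1.6) + 0.8(3.0) + 0.6(4.4) = 2.16 + 2.40 + 2.64 = 7.20
6) 1.3(1.6) + 1.0(3.6) = 2.08 + 3.60 = 5.68
7) 1.3(1.6) + 1.4(4.4) + 0.7(3.5) = 2.08 + 6.16 + 2.45 = 10.69
The largest value is 10.69 kip/ft from combination 7.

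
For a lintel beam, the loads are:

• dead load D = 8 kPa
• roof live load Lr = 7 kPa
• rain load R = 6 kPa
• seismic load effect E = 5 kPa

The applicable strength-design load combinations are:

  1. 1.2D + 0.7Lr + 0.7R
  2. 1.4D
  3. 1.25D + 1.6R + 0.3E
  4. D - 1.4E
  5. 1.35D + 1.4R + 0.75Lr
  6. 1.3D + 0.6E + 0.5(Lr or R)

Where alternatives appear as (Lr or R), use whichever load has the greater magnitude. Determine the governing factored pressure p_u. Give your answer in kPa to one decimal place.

(Lr or R) → Lr = 7 kPa.
1. 1.2(8) + 0.7(7) + 0.7(6) = 9.6 + 4.9 + 4.2 = 18.7
2. 1.4(8) = 11.2
3. 1.25(8) + 1.6(6) + 0.3(5) = 10.0 + 9.6 + 1.5 = 21.1
4. 1.0(8) - 1.4(5) = 8.0 - 7.0 = 1.0
5. 1.35(8) + 1.4(6) + 0.75(7) = 10.8 + 8.4 + 5.3 = 24.5
6. 1.3(8) + 0.6(5) + 0.5(7) = 10.4 + 3.0 + 3.5 = 16.9
Combination 5 governs: p_u = 24.5 kPa.

24.5 kPa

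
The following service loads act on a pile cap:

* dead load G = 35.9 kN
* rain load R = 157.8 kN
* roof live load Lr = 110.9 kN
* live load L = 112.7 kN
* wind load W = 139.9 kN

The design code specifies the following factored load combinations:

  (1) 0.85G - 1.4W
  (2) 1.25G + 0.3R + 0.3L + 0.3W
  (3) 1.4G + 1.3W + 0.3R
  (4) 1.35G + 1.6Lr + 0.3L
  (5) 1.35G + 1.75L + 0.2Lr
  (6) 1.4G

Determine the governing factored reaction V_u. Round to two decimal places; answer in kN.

(1) 0.85(35.9) - 1.4(139.9) = -165.35
(2) 1.25(35.9) + 0.3(157.8) + 0.3(112.7) + 0.3(139.9) = 44.88 + 47.34 + 33.81 + 41.97 = 168.00
(3) 1.4(35.9) + 1.3(139.9) + 0.3(157.8) = 50.26 + 181.87 + 47.34 = 279.47
(4) 1.35(35.9) + 1.6(110.9) + 0.3(112.7) = 48.47 + 177.44 + 33.81 = 259.72
(5) 1.35(35.9) + 1.75(112.7) + 0.2(110.9) = 267.87
(6) 1.4(35.9) = 50.26
Maximum is from combination 3.

279.47 kN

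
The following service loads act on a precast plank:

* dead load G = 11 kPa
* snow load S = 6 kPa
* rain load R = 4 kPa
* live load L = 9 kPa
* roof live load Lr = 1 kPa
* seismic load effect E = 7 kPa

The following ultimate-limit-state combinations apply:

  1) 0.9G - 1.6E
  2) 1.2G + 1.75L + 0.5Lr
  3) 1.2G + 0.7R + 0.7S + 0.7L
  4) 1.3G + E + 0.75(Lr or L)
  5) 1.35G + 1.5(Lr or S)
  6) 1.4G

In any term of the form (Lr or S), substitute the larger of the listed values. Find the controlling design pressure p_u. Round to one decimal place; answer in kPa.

29.5 kPa

(Lr or L) → L = 9 kPa; (Lr or S) → S = 6 kPa.
1) 0.9(11) - 1.6(7) = 9.9 - 11.2 = -1.3
2) 1.2(11) + 1.75(9) + 0.5(1) = 13.2 + 15.8 + 0.5 = 29.5
3) 1.2(11) + 0.7(4) + 0.7(6) + 0.7(9) = 13.2 + 2.8 + 4.2 + 6.3 = 26.5
4) 1.3(11) + 1.0(7) + 0.75(9) = 14.3 + 7.0 + 6.8 = 28.1
5) 1.35(11) + 1.5(6) = 14.9 + 9.0 = 23.9
6) 1.4(11) = 15.4
Maximum is from combination 2.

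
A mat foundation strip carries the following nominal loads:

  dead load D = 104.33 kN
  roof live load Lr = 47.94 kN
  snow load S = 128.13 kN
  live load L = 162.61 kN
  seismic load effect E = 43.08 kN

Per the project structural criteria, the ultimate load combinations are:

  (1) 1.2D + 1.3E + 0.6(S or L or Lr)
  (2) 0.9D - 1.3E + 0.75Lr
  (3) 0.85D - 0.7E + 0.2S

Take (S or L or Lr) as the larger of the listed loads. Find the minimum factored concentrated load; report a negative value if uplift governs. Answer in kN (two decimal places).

73.85 kN

(S or L or Lr) → L = 162.61 kN.
(1) 1.2(104.33) + 1.3(43.08) + 0.6(162.61) = 278.77
(2) 0.9(104.33) - 1.3(43.08) + 0.75(47.94) = 73.85
(3) 0.85(104.33) - 0.7(43.08) + 0.2(128.13) = 84.15
Combination 2 gives the minimum: 73.85 kN.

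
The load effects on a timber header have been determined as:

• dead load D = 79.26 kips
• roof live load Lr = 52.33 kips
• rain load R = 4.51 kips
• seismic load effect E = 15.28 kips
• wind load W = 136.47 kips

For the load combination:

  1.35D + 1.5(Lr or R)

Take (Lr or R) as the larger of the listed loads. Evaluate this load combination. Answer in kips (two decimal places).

185.50 kips

(Lr or R) → Lr = 52.33 kips.
1.35(79.26) + 1.5(52.33) = 107.00 + 78.50 = 185.50
P_u = 185.50 kips.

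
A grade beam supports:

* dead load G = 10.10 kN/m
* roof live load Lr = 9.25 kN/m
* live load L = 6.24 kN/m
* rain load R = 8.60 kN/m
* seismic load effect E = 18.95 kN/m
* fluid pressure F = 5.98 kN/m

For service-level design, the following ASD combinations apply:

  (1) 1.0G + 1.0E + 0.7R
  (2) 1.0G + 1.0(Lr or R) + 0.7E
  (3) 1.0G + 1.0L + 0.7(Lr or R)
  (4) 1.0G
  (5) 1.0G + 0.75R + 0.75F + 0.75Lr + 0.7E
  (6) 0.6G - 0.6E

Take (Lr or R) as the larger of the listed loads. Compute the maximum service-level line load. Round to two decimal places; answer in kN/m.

41.24 kN/m

(Lr or R) → Lr = 9.25 kN/m.
(1) 1.0(10.10) + 1.0(18.95) + 0.7(8.60) = 10.10 + 18.95 + 6.02 = 35.07
(2) 1.0(10.10) + 1.0(9.25) + 0.7(18.95) = 10.10 + 9.25 + 13.27 = 32.62
(3) 1.0(10.10) + 1.0(6.24) + 0.7(9.25) = 10.10 + 6.24 + 6.48 = 22.82
(4) 1.0(10.10) = 10.10
(5) 1.0(10.10) + 0.75(8.60) + 0.75(5.98) + 0.75(9.25) + 0.7(18.95) = 41.24
(6) 0.6(10.10) - 0.6(18.95) = 6.06 - 11.37 = -5.31
The controlling combination is 5, giving 41.24 kN/m.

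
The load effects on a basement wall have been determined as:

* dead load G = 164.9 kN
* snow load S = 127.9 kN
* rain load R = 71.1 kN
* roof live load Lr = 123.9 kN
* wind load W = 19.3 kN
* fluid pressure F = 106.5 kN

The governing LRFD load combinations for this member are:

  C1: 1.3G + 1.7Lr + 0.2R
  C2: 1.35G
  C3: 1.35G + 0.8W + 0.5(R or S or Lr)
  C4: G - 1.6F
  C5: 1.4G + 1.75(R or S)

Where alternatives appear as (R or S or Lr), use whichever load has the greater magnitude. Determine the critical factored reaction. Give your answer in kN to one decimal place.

454.7 kN

(R or S or Lr) → S = 127.9 kN; (R or S) → S = 127.9 kN.
C1: 1.3(164.9) + 1.7(123.9) + 0.2(71.1) = 214.4 + 210.6 + 14.2 = 439.2
C2: 1.35(164.9) = 222.6
C3: 1.35(164.9) + 0.8(19.3) + 0.5(127.9) = 222.6 + 15.4 + 64.0 = 302.0
C4: 1.0(164.9) - 1.6(106.5) = 164.9 - 170.4 = -5.5
C5: 1.4(164.9) + 1.75(127.9) = 230.9 + 223.8 = 454.7
The controlling combination is 5, giving 454.7 kN.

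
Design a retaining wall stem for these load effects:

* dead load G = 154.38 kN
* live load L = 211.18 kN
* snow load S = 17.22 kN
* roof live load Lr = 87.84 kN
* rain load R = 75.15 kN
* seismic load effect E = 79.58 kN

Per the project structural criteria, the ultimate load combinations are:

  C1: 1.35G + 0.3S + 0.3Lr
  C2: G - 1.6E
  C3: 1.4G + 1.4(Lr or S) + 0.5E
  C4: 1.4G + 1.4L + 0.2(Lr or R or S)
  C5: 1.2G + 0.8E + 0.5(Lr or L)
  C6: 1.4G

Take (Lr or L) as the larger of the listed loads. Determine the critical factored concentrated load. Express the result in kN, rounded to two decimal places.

(Lr or S) → Lr = 87.84 kN; (Lr or R or S) → Lr = 87.84 kN; (Lr or L) → L = 211.18 kN.
C1: 1.35(154.38) + 0.3(17.22) + 0.3(87.84) = 208.41 + 5.17 + 26.35 = 239.93
C2: 1.0(154.38) - 1.6(79.58) = 154.38 - 127.33 = 27.05
C3: 1.4(154.38) + 1.4(87.84) + 0.5(79.58) = 216.13 + 122.98 + 39.79 = 378.90
C4: 1.4(154.38) + 1.4(211.18) + 0.2(87.84) = 216.13 + 295.65 + 17.57 = 529.35
C5: 1.2(154.38) + 0.8(79.58) + 0.5(211.18) = 185.26 + 63.66 + 105.59 = 354.51
C6: 1.4(154.38) = 216.13
Maximum is from combination 4.

529.35 kN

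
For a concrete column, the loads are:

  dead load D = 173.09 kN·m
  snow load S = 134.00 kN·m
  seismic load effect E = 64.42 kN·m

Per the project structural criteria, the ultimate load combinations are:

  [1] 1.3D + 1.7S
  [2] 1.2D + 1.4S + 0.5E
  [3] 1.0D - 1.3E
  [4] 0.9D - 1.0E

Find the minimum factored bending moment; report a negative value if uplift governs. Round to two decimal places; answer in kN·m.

89.34 kN·m

[1] 1.3(173.09) + 1.7(134.00) = 452.82
[2] 1.2(173.09) + 1.4(134.00) + 0.5(64.42) = 427.52
[3] 1.0(173.09) - 1.3(64.42) = 89.34
[4] 0.9(173.09) - 1.0(64.42) = 91.36
Combination 3 gives the minimum: 89.34 kN·m.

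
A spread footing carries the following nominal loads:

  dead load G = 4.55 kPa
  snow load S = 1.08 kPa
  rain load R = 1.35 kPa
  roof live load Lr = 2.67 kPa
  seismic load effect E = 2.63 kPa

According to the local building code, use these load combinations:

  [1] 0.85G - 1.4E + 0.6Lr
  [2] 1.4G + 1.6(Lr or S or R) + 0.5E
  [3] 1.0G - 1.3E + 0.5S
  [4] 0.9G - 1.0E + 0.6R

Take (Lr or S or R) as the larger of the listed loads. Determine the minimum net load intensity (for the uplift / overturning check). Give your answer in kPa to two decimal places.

1.67 kPa

(Lr or S or R) → Lr = 2.67 kPa.
[1] 0.85(4.55) - 1.4(2.63) + 0.6(2.67) = 3.87 - 3.68 + 1.60 = 1.79
[2] 1.4(4.55) + 1.6(2.67) + 0.5(2.63) = 6.37 + 4.27 + 1.32 = 11.96
[3] 1.0(4.55) - 1.3(2.63) + 0.5(1.08) = 4.55 - 3.42 + 0.54 = 1.67
[4] 0.9(4.55) - 1.0(2.63) + 0.6(1.35) = 4.10 - 2.63 + 0.81 = 2.28
Combination 3 gives the minimum: 1.67 kPa.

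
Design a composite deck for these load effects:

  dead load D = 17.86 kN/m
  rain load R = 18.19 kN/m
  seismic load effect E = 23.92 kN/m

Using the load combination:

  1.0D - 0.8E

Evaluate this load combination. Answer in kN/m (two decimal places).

-1.28 kN/m

1.0(17.86) - 0.8(23.92) = -1.28
w_u = -1.28 kN/m.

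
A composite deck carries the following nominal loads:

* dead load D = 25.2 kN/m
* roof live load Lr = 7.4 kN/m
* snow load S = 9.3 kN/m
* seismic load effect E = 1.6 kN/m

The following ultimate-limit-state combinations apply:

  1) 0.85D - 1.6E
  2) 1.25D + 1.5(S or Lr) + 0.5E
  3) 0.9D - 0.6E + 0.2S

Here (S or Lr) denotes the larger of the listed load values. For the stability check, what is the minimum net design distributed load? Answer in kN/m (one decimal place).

18.9 kN/m

(S or Lr) → S = 9.3 kN/m.
1) 0.85(25.2) - 1.6(1.6) = 18.9
2) 1.25(25.2) + 1.5(9.3) + 0.5(1.6) = 46.3
3) 0.9(25.2) - 0.6(1.6) + 0.2(9.3) = 23.6
Combination 1 gives the minimum: 18.9 kN/m.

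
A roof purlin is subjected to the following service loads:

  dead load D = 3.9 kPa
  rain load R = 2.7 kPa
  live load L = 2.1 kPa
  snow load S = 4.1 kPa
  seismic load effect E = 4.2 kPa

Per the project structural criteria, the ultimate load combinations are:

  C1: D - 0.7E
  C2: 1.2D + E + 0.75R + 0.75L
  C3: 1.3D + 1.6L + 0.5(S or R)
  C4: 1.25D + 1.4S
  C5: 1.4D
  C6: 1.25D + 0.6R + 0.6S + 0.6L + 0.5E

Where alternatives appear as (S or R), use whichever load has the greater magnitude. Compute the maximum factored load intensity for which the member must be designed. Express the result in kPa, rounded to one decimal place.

(S or R) → S = 4.1 kPa.
C1: 1.0(3.9) - 0.7(4.2) = 3.9 - 2.9 = 1.0
C2: 1.2(3.9) + 1.0(4.2) + 0.75(2.7) + 0.75(2.1) = 4.7 + 4.2 + 2.0 + 1.6 = 12.5
C3: 1.3(3.9) + 1.6(2.1) + 0.5(4.1) = 10.5
C4: 1.25(3.9) + 1.4(4.1) = 4.9 + 5.7 = 10.6
C5: 1.4(3.9) = 5.5
C6: 1.25(3.9) + 0.6(2.7) + 0.6(4.1) + 0.6(2.1) + 0.5(4.2) = 12.3
Combination 2 governs: q_u = 12.5 kPa.

12.5 kPa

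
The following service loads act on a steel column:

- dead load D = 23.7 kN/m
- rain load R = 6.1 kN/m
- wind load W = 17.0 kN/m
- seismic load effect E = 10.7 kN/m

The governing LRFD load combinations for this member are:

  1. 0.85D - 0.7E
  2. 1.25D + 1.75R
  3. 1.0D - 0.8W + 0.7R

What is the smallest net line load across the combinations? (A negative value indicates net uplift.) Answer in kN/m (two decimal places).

1. 0.85(23.7) - 0.7(10.7) = 12.66
2. 1.25(23.7) + 1.75(6.1) = 40.30
3. 1.0(23.7) - 0.8(17.0) + 0.7(6.1) = 14.37
Combination 1 gives the minimum: 12.66 kN/m.

12.66 kN/m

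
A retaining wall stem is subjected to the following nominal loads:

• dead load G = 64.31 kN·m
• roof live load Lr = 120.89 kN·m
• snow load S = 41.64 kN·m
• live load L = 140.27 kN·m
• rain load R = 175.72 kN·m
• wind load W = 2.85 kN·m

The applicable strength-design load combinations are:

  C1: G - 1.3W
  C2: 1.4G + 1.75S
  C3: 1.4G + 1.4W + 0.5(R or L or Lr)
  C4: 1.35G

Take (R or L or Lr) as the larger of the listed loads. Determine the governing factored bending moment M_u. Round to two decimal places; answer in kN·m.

(R or L or Lr) → R = 175.72 kN·m.
C1: 1.0(64.31) - 1.3(2.85) = 60.61
C2: 1.4(64.31) + 1.75(41.64) = 90.03 + 72.87 = 162.90
C3: 1.4(64.31) + 1.4(2.85) + 0.5(175.72) = 90.03 + 3.99 + 87.86 = 181.88
C4: 1.35(64.31) = 86.82
The controlling combination is 3, giving 181.88 kN·m.

181.88 kN·m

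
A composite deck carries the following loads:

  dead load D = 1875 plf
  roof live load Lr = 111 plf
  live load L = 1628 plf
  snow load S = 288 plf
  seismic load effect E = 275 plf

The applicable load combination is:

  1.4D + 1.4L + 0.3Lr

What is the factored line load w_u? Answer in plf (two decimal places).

4937.50 plf

1.4(1875) + 1.4(1628) + 0.3(111) = 2625.00 + 2279.20 + 33.30 = 4937.50
w_u = 4937.50 plf.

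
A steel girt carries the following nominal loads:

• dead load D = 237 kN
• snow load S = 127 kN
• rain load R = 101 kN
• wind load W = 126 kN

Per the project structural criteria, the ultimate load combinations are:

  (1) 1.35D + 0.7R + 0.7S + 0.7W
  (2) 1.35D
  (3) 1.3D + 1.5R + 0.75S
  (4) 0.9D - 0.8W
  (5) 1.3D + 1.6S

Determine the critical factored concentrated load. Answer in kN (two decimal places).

(1) 1.35(237) + 0.7(101) + 0.7(127) + 0.7(126) = 567.75
(2) 1.35(237) = 319.95
(3) 1.3(237) + 1.5(101) + 0.75(127) = 554.85
(4) 0.9(237) - 0.8(126) = 112.50
(5) 1.3(237) + 1.6(127) = 511.30
Maximum is from combination 1.

567.75 kN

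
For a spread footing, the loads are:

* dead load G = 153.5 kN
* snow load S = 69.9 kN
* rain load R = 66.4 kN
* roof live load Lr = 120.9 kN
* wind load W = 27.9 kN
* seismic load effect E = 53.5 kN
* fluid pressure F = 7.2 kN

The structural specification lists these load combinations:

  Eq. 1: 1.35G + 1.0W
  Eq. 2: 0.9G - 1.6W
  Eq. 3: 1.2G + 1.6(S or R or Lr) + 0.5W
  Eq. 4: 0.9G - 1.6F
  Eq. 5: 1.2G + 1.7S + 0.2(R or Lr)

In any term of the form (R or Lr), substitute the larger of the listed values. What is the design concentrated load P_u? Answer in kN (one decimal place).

391.6 kN

(S or R or Lr) → Lr = 120.9 kN; (R or Lr) → Lr = 120.9 kN.
Eq. 1: 1.35(153.5) + 1.0(27.9) = 207.2 + 27.9 = 235.1
Eq. 2: 0.9(153.5) - 1.6(27.9) = 93.5
Eq. 3: 1.2(153.5) + 1.6(120.9) + 0.5(27.9) = 184.2 + 193.4 + 14.0 = 391.6
Eq. 4: 0.9(153.5) - 1.6(7.2) = 126.6
Eq. 5: 1.2(153.5) + 1.7(69.9) + 0.2(120.9) = 184.2 + 118.8 + 24.2 = 327.2
Maximum is from combination 3.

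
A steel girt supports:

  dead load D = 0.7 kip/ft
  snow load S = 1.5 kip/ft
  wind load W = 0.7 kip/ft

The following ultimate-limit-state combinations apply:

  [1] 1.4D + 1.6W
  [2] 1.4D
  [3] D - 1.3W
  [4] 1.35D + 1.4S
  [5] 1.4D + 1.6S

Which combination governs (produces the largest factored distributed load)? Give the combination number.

Combination 5

[1] 1.4(0.7) + 1.6(0.7) = 2.1
[2] 1.4(0.7) = 1.0
[3] 1.0(0.7) - 1.3(0.7) = -0.2
[4] 1.35(0.7) + 1.4(1.5) = 3.0
[5] 1.4(0.7) + 1.6(1.5) = 3.4
The largest value is 3.4 kip/ft from combination 5.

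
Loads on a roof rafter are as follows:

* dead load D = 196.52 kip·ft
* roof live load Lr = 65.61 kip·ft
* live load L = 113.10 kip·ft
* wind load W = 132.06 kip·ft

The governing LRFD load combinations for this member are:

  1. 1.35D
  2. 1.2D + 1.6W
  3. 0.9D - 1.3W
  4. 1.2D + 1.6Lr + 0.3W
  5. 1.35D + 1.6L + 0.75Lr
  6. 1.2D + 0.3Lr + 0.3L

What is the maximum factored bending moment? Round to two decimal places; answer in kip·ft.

495.47 kip·ft

1. 1.35(196.52) = 265.30
2. 1.2(196.52) + 1.6(132.06) = 447.12
3. 0.9(196.52) - 1.3(132.06) = 5.19
4. 1.2(196.52) + 1.6(65.61) + 0.3(132.06) = 380.42
5. 1.35(196.52) + 1.6(113.10) + 0.75(65.61) = 495.47
6. 1.2(196.52) + 0.3(65.61) + 0.3(113.10) = 289.44
Combination 5 governs: M_u = 495.47 kip·ft.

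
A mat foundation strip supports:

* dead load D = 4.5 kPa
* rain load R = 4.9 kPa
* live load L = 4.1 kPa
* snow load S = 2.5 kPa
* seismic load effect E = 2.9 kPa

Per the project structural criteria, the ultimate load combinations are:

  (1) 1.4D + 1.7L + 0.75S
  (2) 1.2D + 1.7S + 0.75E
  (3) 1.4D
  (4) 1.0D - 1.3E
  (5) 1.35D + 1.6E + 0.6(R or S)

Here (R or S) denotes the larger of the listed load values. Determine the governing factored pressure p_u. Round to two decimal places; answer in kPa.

15.15 kPa

(R or S) → R = 4.9 kPa.
(1) 1.4(4.5) + 1.7(4.1) + 0.75(2.5) = 6.30 + 6.97 + 1.88 = 15.15
(2) 1.2(4.5) + 1.7(2.5) + 0.75(2.9) = 5.40 + 4.25 + 2.18 = 11.83
(3) 1.4(4.5) = 6.30
(4) 1.0(4.5) - 1.3(2.9) = 4.50 - 3.77 = 0.73
(5) 1.35(4.5) + 1.6(2.9) + 0.6(4.9) = 6.08 + 4.64 + 2.94 = 13.66
Maximum is from combination 1.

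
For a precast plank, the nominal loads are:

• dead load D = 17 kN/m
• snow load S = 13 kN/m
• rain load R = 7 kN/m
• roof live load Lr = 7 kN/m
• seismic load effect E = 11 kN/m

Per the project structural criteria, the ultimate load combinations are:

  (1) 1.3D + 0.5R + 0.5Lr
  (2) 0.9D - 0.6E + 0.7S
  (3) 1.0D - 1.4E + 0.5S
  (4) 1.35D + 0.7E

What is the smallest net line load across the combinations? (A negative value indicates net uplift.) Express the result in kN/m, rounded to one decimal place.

(1) 1.3(17) + 0.5(7) + 0.5(7) = 22.1 + 3.5 + 3.5 = 29.1
(2) 0.9(17) - 0.6(11) + 0.7(13) = 15.3 - 6.6 + 9.1 = 17.8
(3) 1.0(17) - 1.4(11) + 0.5(13) = 17.0 - 15.4 + 6.5 = 8.1
(4) 1.35(17) + 0.7(11) = 23.0 + 7.7 = 30.7
Combination 3 gives the minimum: 8.1 kN/m.

8.1 kN/m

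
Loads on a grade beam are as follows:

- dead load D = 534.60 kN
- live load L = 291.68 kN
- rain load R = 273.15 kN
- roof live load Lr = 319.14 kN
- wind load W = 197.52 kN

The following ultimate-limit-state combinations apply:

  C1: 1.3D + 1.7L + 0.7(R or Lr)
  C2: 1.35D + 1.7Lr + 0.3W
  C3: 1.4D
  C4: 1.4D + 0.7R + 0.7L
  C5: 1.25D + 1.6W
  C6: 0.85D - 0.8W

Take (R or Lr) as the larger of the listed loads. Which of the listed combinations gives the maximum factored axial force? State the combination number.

Combination 1

(R or Lr) → Lr = 319.14 kN.
C1: 1.3(534.60) + 1.7(291.68) + 0.7(319.14) = 1414.23
C2: 1.35(534.60) + 1.7(319.14) + 0.3(197.52) = 1323.50
C3: 1.4(534.60) = 748.44
C4: 1.4(534.60) + 0.7(273.15) + 0.7(291.68) = 1143.82
C5: 1.25(534.60) + 1.6(197.52) = 668.25 + 316.03 = 984.28
C6: 0.85(534.60) - 0.8(197.52) = 454.41 - 158.02 = 296.39
The largest value is 1414.23 kN from combination 1.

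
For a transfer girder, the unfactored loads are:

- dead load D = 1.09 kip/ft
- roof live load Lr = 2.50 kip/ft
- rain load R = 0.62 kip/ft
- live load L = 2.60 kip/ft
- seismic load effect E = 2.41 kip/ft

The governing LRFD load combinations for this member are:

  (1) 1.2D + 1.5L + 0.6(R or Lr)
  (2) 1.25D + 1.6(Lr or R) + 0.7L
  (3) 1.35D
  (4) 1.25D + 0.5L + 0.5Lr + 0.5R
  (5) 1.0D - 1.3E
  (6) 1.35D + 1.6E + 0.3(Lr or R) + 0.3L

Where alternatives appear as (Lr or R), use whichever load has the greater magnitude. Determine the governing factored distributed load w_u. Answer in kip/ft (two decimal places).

7.18 kip/ft

(R or Lr) → Lr = 2.50 kip/ft; (Lr or R) → Lr = 2.50 kip/ft.
(1) 1.2(1.09) + 1.5(2.60) + 0.6(2.50) = 1.31 + 3.90 + 1.50 = 6.71
(2) 1.25(1.09) + 1.6(2.50) + 0.7(2.60) = 1.36 + 4.00 + 1.82 = 7.18
(3) 1.35(1.09) = 1.47
(4) 1.25(1.09) + 0.5(2.60) + 0.5(2.50) + 0.5(0.62) = 1.36 + 1.30 + 1.25 + 0.31 = 4.22
(5) 1.0(1.09) - 1.3(2.41) = 1.09 - 3.13 = -2.04
(6) 1.35(1.09) + 1.6(2.41) + 0.3(2.50) + 0.3(2.60) = 1.47 + 3.86 + 0.75 + 0.78 = 6.86
The controlling combination is 2, giving 7.18 kip/ft.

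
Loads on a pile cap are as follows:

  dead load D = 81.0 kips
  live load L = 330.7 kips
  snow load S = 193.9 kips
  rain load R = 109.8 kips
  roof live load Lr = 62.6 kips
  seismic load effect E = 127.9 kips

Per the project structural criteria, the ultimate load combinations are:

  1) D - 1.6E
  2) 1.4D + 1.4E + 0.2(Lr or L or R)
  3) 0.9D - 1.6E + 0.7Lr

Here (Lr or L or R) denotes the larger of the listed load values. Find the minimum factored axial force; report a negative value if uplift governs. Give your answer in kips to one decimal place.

(Lr or L or R) → L = 330.7 kips.
1) 1.0(81.0) - 1.6(127.9) = 81.0 - 204.6 = -123.6
2) 1.4(81.0) + 1.4(127.9) + 0.2(330.7) = 113.4 + 179.1 + 66.1 = 358.6
3) 0.9(81.0) - 1.6(127.9) + 0.7(62.6) = 72.9 - 204.6 + 43.8 = -87.9
Combination 1 gives the minimum: -123.6 kips.

-123.6 kips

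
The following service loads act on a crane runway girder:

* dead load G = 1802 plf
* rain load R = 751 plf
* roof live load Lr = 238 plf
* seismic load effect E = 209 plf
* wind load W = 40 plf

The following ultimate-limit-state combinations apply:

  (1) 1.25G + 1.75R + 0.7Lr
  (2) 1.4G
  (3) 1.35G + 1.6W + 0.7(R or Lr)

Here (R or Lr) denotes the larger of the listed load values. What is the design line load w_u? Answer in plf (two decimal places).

(R or Lr) → R = 751 plf.
(1) 1.25(1802) + 1.75(751) + 0.7(238) = 3733.35
(2) 1.4(1802) = 2522.80
(3) 1.35(1802) + 1.6(40) + 0.7(751) = 3022.40
Maximum is from combination 1.

3733.35 plf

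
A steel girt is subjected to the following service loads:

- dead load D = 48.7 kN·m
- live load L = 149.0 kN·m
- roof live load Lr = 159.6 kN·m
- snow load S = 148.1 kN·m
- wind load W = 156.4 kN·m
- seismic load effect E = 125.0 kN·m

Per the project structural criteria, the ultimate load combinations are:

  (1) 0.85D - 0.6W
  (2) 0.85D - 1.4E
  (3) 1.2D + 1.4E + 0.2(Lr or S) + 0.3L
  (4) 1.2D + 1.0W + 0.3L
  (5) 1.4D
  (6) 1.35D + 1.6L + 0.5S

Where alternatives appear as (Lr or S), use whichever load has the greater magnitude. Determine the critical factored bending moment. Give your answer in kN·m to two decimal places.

(Lr or S) → Lr = 159.6 kN·m.
(1) 0.85(48.7) - 0.6(156.4) = -52.45
(2) 0.85(48.7) - 1.4(125.0) = -133.61
(3) 1.2(48.7) + 1.4(125.0) + 0.2(159.6) + 0.3(149.0) = 58.44 + 175.00 + 31.92 + 44.70 = 310.06
(4) 1.2(48.7) + 1.0(156.4) + 0.3(149.0) = 58.44 + 156.40 + 44.70 = 259.54
(5) 1.4(48.7) = 68.18
(6) 1.35(48.7) + 1.6(149.0) + 0.5(148.1) = 65.75 + 238.40 + 74.05 = 378.20
The controlling combination is 6, giving 378.20 kN·m.

378.20 kN·m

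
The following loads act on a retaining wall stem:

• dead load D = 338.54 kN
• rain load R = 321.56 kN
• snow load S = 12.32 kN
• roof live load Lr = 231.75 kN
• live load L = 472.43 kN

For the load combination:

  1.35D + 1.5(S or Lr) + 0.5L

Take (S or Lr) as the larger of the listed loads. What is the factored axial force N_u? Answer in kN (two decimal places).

(S or Lr) → Lr = 231.75 kN.
1.35(338.54) + 1.5(231.75) + 0.5(472.43) = 1040.87
N_u = 1040.87 kN.

1040.87 kN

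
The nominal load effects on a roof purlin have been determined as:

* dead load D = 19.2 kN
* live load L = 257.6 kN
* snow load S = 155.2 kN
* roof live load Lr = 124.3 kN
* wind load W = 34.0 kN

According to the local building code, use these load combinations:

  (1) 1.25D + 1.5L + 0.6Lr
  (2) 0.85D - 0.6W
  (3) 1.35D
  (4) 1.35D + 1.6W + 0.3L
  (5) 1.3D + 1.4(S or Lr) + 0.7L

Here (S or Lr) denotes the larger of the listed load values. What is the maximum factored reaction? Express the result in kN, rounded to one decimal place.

485.0 kN

(S or Lr) → S = 155.2 kN.
(1) 1.25(19.2) + 1.5(257.6) + 0.6(124.3) = 485.0
(2) 0.85(19.2) - 0.6(34.0) = -4.1
(3) 1.35(19.2) = 25.9
(4) 1.35(19.2) + 1.6(34.0) + 0.3(257.6) = 157.6
(5) 1.3(19.2) + 1.4(155.2) + 0.7(257.6) = 422.6
Maximum is from combination 1.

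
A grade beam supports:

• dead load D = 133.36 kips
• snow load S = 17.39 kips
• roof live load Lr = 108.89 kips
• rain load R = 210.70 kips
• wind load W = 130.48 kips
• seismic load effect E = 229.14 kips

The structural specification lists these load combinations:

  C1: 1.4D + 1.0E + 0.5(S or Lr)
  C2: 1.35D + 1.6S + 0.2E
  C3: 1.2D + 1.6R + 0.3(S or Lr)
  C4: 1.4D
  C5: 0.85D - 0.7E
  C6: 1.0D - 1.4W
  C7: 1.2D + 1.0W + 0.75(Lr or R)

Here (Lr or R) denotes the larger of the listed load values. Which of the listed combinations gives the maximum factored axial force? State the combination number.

(S or Lr) → Lr = 108.89 kips; (Lr or R) → R = 210.70 kips.
C1: 1.4(133.36) + 1.0(229.14) + 0.5(108.89) = 186.70 + 229.14 + 54.45 = 470.29
C2: 1.35(133.36) + 1.6(17.39) + 0.2(229.14) = 180.04 + 27.82 + 45.83 = 253.69
C3: 1.2(133.36) + 1.6(210.70) + 0.3(108.89) = 160.03 + 337.12 + 32.67 = 529.82
C4: 1.4(133.36) = 186.70
C5: 0.85(133.36) - 0.7(229.14) = 113.36 - 160.40 = -47.04
C6: 1.0(133.36) - 1.4(130.48) = 133.36 - 182.67 = -49.31
C7: 1.2(133.36) + 1.0(130.48) + 0.75(210.70) = 160.03 + 130.48 + 158.03 = 448.54
The largest value is 529.82 kips from combination 3.

Combination 3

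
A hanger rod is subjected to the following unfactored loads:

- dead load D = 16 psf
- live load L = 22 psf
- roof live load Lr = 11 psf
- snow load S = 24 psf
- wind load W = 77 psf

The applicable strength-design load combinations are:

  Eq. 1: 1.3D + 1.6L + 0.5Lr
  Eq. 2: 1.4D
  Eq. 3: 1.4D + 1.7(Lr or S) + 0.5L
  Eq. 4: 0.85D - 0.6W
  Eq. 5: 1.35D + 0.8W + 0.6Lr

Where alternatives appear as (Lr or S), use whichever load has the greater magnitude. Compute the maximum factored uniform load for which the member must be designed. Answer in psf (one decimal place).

(Lr or S) → S = 24 psf.
Eq. 1: 1.3(16) + 1.6(22) + 0.5(11) = 20.8 + 35.2 + 5.5 = 61.5
Eq. 2: 1.4(16) = 22.4
Eq. 3: 1.4(16) + 1.7(24) + 0.5(22) = 22.4 + 40.8 + 11.0 = 74.2
Eq. 4: 0.85(16) - 0.6(77) = 13.6 - 46.2 = -32.6
Eq. 5: 1.35(16) + 0.8(77) + 0.6(11) = 21.6 + 61.6 + 6.6 = 89.8
The controlling combination is 5, giving 89.8 psf.

89.8 psf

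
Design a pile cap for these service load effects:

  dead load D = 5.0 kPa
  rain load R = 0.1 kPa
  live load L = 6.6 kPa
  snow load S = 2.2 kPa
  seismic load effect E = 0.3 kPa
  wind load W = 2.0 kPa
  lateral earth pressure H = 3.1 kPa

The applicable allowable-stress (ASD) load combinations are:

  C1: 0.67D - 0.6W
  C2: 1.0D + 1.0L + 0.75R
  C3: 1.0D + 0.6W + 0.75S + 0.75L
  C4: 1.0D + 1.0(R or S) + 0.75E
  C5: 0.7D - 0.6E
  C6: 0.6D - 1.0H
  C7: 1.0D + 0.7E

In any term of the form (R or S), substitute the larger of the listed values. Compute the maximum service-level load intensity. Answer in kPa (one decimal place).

12.8 kPa

(R or S) → S = 2.2 kPa.
C1: 0.67(5.0) - 0.6(2.0) = 3.4 - 1.2 = 2.2
C2: 1.0(5.0) + 1.0(6.6) + 0.75(0.1) = 5.0 + 6.6 + 0.1 = 11.7
C3: 1.0(5.0) + 0.6(2.0) + 0.75(2.2) + 0.75(6.6) = 12.8
C4: 1.0(5.0) + 1.0(2.2) + 0.75(0.3) = 5.0 + 2.2 + 0.2 = 7.4
C5: 0.7(5.0) - 0.6(0.3) = 3.5 - 0.2 = 3.3
C6: 0.6(5.0) - 1.0(3.1) = 3.0 - 3.1 = -0.1
C7: 1.0(5.0) + 0.7(0.3) = 5.0 + 0.2 = 5.2
Combination 3 governs: q = 12.8 kPa.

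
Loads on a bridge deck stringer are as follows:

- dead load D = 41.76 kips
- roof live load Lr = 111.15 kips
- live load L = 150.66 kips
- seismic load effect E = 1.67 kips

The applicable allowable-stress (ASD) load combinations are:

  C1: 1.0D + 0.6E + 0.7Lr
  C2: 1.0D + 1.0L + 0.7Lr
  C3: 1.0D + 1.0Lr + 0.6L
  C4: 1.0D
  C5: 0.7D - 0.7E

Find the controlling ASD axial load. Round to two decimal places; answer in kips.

270.23 kips

C1: 1.0(41.76) + 0.6(1.67) + 0.7(111.15) = 41.76 + 1.00 + 77.81 = 120.57
C2: 1.0(41.76) + 1.0(150.66) + 0.7(111.15) = 41.76 + 150.66 + 77.81 = 270.23
C3: 1.0(41.76) + 1.0(111.15) + 0.6(150.66) = 41.76 + 111.15 + 90.40 = 243.31
C4: 1.0(41.76) = 41.76
C5: 0.7(41.76) - 0.7(1.67) = 29.23 - 1.17 = 28.06
Combination 2 governs: P = 270.23 kips.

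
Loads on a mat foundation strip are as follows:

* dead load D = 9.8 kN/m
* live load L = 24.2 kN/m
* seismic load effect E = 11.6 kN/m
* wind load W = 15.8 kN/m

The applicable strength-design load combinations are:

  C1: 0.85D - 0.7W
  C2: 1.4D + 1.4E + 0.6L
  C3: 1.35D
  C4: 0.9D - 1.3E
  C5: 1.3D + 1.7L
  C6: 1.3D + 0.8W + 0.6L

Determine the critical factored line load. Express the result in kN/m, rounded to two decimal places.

C1: 0.85(9.8) - 0.7(15.8) = 8.33 - 11.06 = -2.73
C2: 1.4(9.8) + 1.4(11.6) + 0.6(24.2) = 13.72 + 16.24 + 14.52 = 44.48
C3: 1.35(9.8) = 13.23
C4: 0.9(9.8) - 1.3(11.6) = 8.82 - 15.08 = -6.26
C5: 1.3(9.8) + 1.7(24.2) = 12.74 + 41.14 = 53.88
C6: 1.3(9.8) + 0.8(15.8) + 0.6(24.2) = 12.74 + 12.64 + 14.52 = 39.90
The controlling combination is 5, giving 53.88 kN/m.

53.88 kN/m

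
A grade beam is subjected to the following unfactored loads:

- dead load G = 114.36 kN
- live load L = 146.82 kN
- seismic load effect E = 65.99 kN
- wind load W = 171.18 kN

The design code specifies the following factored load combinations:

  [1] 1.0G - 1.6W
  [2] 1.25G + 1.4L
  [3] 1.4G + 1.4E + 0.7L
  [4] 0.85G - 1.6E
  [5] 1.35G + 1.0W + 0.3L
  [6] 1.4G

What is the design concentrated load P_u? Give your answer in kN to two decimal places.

[1] 1.0(114.36) - 1.6(171.18) = 114.36 - 273.89 = -159.53
[2] 1.25(114.36) + 1.4(146.82) = 142.95 + 205.55 = 348.50
[3] 1.4(114.36) + 1.4(65.99) + 0.7(146.82) = 160.10 + 92.39 + 102.77 = 355.26
[4] 0.85(114.36) - 1.6(65.99) = -8.38
[5] 1.35(114.36) + 1.0(171.18) + 0.3(146.82) = 369.61
[6] 1.4(114.36) = 160.10
Combination 5 governs: P_u = 369.61 kN.

369.61 kN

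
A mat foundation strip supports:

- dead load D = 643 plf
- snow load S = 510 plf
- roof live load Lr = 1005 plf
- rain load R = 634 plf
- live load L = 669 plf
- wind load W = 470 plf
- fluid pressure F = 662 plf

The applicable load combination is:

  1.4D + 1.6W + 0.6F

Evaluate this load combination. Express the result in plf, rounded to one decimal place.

1.4(643) + 1.6(470) + 0.6(662) = 2049.4
w_u = 2049.4 plf.

2049.4 plf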